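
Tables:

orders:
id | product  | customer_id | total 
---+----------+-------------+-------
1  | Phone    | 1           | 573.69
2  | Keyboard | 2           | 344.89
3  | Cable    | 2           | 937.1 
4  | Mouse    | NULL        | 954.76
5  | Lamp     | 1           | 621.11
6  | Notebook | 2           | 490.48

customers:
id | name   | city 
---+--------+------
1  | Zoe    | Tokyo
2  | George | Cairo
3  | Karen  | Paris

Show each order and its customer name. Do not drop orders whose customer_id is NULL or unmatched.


LEFT JOIN keeps every row from orders (the left table); where customer_id has no match in customers, the customer columns become NULL. Walk through each order:
  - order 1 (Phone): customer_id=1 -> matches Zoe
  - order 2 (Keyboard): customer_id=2 -> matches George
  - order 3 (Cable): customer_id=2 -> matches George
  - order 4 (Mouse): customer_id=NULL, no match -> kept with NULL
  - order 5 (Lamp): customer_id=1 -> matches Zoe
  - order 6 (Notebook): customer_id=2 -> matches George
All 6 rows appear; 1 has NULL customer.

SQL:
SELECT a.product, b.name AS customer
FROM orders a
LEFT JOIN customers b ON a.customer_id = b.id

Result:
product  | customer
---------+---------
Phone    | Zoe     
Keyboard | George  
Cable    | George  
Mouse    | NULL    
Lamp     | Zoe     
Notebook | George  


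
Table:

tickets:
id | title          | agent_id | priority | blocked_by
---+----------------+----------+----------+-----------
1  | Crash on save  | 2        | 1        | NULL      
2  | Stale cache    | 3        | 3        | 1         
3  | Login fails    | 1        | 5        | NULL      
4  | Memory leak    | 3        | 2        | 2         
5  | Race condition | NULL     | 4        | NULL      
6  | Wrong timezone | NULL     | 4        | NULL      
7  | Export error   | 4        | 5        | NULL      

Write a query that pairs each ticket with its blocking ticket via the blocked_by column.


This is a self-join: tickets is joined to a second copy of itself, matching each row's blocked_by to another row's id. Use LEFT JOIN so rows with blocked_by=NULL are kept.
  - ticket 1 (Crash on save): blocked_by=NULL -> NULL
  - ticket 2 (Stale cache): blocked_by=1 -> Crash on save
  - ticket 3 (Login fails): blocked_by=NULL -> NULL
  - ticket 4 (Memory leak): blocked_by=2 -> Stale cache
  - ticket 5 (Race condition): blocked_by=NULL -> NULL
  - ticket 6 (Wrong timezone): blocked_by=NULL -> NULL
  - ticket 7 (Export error): blocked_by=NULL -> NULL

SQL:
SELECT a.title AS item, b.title AS blocked_by
FROM tickets a
LEFT JOIN tickets b ON a.blocked_by = b.id

Result:
item           | blocked_by   
---------------+--------------
Crash on save  | NULL         
Stale cache    | Crash on save
Login fails    | NULL         
Memory leak    | Stale cache  
Race condition | NULL         
Wrong timezone | NULL         
Export error   | NULL         


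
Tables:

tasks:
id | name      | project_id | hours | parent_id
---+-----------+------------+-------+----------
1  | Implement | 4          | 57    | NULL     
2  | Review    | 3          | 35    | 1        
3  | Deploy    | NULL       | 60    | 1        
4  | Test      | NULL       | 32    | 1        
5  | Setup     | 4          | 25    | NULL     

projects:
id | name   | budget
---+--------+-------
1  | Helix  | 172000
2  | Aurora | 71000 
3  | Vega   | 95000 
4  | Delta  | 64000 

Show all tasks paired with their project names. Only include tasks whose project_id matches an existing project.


INNER JOIN keeps only tasks rows whose project_id matches an id in projects. Walk through each task:
  - task 1 (Implement): project_id=4 -> matches Delta
  - task 2 (Review): project_id=3 -> matches Vega
  - task 3 (Deploy): project_id=NULL, no match -> dropped
  - task 4 (Test): project_id=NULL, no match -> dropped
  - task 5 (Setup): project_id=4 -> matches Delta
So 2 of 5 rows are dropped.

SQL:
SELECT a.name, b.name AS project
FROM tasks a
INNER JOIN projects b ON a.project_id = b.id

Result:
name      | project
----------+--------
Implement | Delta  
Review    | Vega   
Setup     | Delta  


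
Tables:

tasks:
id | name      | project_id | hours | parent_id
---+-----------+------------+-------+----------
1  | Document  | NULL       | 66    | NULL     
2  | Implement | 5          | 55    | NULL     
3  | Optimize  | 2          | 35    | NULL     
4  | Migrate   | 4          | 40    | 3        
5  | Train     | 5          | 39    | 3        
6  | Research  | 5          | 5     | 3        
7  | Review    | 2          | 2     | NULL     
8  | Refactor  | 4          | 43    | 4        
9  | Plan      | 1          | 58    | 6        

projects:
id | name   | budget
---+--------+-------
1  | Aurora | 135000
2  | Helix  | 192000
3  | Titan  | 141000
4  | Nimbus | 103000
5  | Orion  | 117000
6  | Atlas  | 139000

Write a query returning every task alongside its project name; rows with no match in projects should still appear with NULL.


LEFT JOIN keeps every row from tasks (the left table); where project_id has no match in projects, the project columns become NULL. Walk through each task:
  - task 1 (Document): project_id=NULL, no match -> kept with NULL
  - task 2 (Implement): project_id=5 -> matches Orion
  - task 3 (Optimize): project_id=2 -> matches Helix
  - task 4 (Migrate): project_id=4 -> matches Nimbus
  - task 5 (Train): project_id=5 -> matches Orion
  - task 6 (Research): project_id=5 -> matches Orion
  - task 7 (Review): project_id=2 -> matches Helix
  - task 8 (Refactor): project_id=4 -> matches Nimbus
  - task 9 (Plan): project_id=1 -> matches Aurora
All 9 rows appear; 1 has NULL project.

SQL:
SELECT a.name, b.name AS project
FROM tasks a
LEFT JOIN projects b ON a.project_id = b.id

Result:
name      | project
----------+--------
Document  | NULL   
Implement | Orion  
Optimize  | Helix  
Migrate   | Nimbus 
Train     | Orion  
Research  | Orion  
Review    | Helix  
Refactor  | Nimbus 
Plan      | Aurora 


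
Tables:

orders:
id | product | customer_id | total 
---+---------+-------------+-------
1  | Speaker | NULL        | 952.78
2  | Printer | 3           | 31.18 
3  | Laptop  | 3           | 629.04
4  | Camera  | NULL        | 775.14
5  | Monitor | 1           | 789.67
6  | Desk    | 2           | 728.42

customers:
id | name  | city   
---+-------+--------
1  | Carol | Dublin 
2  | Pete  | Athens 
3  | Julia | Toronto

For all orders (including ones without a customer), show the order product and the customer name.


LEFT JOIN keeps every row from orders (the left table); where customer_id has no match in customers, the customer columns become NULL. Walk through each order:
  - order 1 (Speaker): customer_id=NULL, no match -> kept with NULL
  - order 2 (Printer): customer_id=3 -> matches Julia
  - order 3 (Laptop): customer_id=3 -> matches Julia
  - order 4 (Camera): customer_id=NULL, no match -> kept with NULL
  - order 5 (Monitor): customer_id=1 -> matches Carol
  - order 6 (Desk): customer_id=2 -> matches Pete
All 6 rows appear; 2 have NULL customer.

SQL:
SELECT a.product, b.name AS customer
FROM orders a
LEFT JOIN customers b ON a.customer_id = b.id

Result:
product | customer
--------+---------
Speaker | NULL    
Printer | Julia   
Laptop  | Julia   
Camera  | NULL    
Monitor | Carol   
Desk    | Pete    


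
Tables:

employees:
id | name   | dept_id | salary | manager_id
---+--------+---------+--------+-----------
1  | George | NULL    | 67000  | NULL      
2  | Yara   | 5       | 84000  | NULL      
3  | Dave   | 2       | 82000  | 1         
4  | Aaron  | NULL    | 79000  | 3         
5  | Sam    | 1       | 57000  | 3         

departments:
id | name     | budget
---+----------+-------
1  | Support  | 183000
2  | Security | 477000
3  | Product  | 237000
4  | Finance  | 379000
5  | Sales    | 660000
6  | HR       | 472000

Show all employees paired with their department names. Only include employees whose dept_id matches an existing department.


INNER JOIN keeps only employees rows whose dept_id matches an id in departments. Walk through each employee:
  - employee 1 (George): dept_id=NULL, no match -> dropped
  - employee 2 (Yara): dept_id=5 -> matches Sales
  - employee 3 (Dave): dept_id=2 -> matches Security
  - employee 4 (Aaron): dept_id=NULL, no match -> dropped
  - employee 5 (Sam): dept_id=1 -> matches Support
So 2 of 5 rows are dropped.

SQL:
SELECT a.name, b.name AS department
FROM employees a
INNER JOIN departments b ON a.dept_id = b.id

Result:
name | department
-----+-----------
Yara | Sales     
Dave | Security  
Sam  | Support   


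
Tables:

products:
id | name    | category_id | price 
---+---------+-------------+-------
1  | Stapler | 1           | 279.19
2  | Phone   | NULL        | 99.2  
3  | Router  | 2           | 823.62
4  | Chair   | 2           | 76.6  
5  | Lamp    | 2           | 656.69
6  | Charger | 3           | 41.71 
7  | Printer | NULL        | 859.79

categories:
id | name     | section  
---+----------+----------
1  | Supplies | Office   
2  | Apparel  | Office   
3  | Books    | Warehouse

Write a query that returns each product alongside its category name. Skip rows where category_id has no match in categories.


INNER JOIN keeps only products rows whose category_id matches an id in categories. Walk through each product:
  - product 1 (Stapler): category_id=1 -> matches Supplies
  - product 2 (Phone): category_id=NULL, no match -> dropped
  - product 3 (Router): category_id=2 -> matches Apparel
  - product 4 (Chair): category_id=2 -> matches Apparel
  - product 5 (Lamp): category_id=2 -> matches Apparel
  - product 6 (Charger): category_id=3 -> matches Books
  - product 7 (Printer): category_id=NULL, no match -> dropped
So 2 of 7 rows are dropped.

SQL:
SELECT a.name, b.name AS category
FROM products a
INNER JOIN categories b ON a.category_id = b.id

Result:
name    | category
--------+---------
Stapler | Supplies
Router  | Apparel 
Chair   | Apparel 
Lamp    | Apparel 
Charger | Books   


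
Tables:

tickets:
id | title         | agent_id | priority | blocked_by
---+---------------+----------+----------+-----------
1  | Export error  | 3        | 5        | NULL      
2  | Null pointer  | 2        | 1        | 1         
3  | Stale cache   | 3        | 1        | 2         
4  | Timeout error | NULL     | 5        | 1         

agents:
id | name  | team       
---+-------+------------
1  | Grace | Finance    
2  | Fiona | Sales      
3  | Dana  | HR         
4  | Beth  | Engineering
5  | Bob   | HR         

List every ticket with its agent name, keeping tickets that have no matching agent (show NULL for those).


LEFT JOIN keeps every row from tickets (the left table); where agent_id has no match in agents, the agent columns become NULL. Walk through each ticket:
  - ticket 1 (Export error): agent_id=3 -> matches Dana
  - ticket 2 (Null pointer): agent_id=2 -> matches Fiona
  - ticket 3 (Stale cache): agent_id=3 -> matches Dana
  - ticket 4 (Timeout error): agent_id=NULL, no match -> kept with NULL
All 4 rows appear; 1 has NULL agent.

SQL:
SELECT a.title, b.name AS agent
FROM tickets a
LEFT JOIN agents b ON a.agent_id = b.id

Result:
title         | agent
--------------+------
Export error  | Dana 
Null pointer  | Fiona
Stale cache   | Dana 
Timeout error | NULL 


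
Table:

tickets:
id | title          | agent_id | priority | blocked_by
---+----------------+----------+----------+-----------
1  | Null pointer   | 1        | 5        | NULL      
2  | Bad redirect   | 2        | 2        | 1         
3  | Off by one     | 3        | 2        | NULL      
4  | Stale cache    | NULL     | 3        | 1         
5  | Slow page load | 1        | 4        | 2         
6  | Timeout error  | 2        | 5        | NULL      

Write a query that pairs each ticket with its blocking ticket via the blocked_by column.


This is a self-join: tickets is joined to a second copy of itself, matching each row's blocked_by to another row's id. Use LEFT JOIN so rows with blocked_by=NULL are kept.
  - ticket 1 (Null pointer): blocked_by=NULL -> NULL
  - ticket 2 (Bad redirect): blocked_by=1 -> Null pointer
  - ticket 3 (Off by one): blocked_by=NULL -> NULL
  - ticket 4 (Stale cache): blocked_by=1 -> Null pointer
  - ticket 5 (Slow page load): blocked_by=2 -> Bad redirect
  - ticket 6 (Timeout error): blocked_by=NULL -> NULL

SQL:
SELECT a.title AS item, b.title AS blocked_by
FROM tickets a
LEFT JOIN tickets b ON a.blocked_by = b.id

Result:
item           | blocked_by  
---------------+-------------
Null pointer   | NULL        
Bad redirect   | Null pointer
Off by one     | NULL        
Stale cache    | Null pointer
Slow page load | Bad redirect
Timeout error  | NULL        


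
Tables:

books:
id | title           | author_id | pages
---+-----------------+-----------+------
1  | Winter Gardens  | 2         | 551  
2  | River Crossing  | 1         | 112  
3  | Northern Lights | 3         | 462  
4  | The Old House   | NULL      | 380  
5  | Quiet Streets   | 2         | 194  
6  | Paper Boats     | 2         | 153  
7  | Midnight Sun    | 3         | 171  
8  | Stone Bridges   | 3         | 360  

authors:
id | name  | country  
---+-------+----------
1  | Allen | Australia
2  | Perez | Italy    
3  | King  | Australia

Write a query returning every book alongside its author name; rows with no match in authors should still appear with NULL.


LEFT JOIN keeps every row from books (the left table); where author_id has no match in authors, the author columns become NULL. Walk through each book:
  - book 1 (Winter Gardens): author_id=2 -> matches Perez
  - book 2 (River Crossing): author_id=1 -> matches Allen
  - book 3 (Northern Lights): author_id=3 -> matches King
  - book 4 (The Old House): author_id=NULL, no match -> kept with NULL
  - book 5 (Quiet Streets): author_id=2 -> matches Perez
  - book 6 (Paper Boats): author_id=2 -> matches Perez
  - book 7 (Midnight Sun): author_id=3 -> matches King
  - book 8 (Stone Bridges): author_id=3 -> matches King
All 8 rows appear; 1 has NULL author.

SQL:
SELECT a.title, b.name AS author
FROM books a
LEFT JOIN authors b ON a.author_id = b.id

Result:
title           | author
----------------+-------
Winter Gardens  | Perez 
River Crossing  | Allen 
Northern Lights | King  
The Old House   | NULL  
Quiet Streets   | Perez 
Paper Boats     | Perez 
Midnight Sun    | King  
Stone Bridges   | King  


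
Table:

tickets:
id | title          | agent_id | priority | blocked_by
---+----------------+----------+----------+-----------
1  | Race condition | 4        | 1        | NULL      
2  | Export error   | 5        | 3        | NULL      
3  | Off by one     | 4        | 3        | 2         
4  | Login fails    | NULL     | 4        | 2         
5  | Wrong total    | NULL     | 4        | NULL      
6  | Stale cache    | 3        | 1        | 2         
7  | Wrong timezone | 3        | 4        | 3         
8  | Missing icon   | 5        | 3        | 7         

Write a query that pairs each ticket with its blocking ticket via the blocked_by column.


This is a self-join: tickets is joined to a second copy of itself, matching each row's blocked_by to another row's id. Use LEFT JOIN so rows with blocked_by=NULL are kept.
  - ticket 1 (Race condition): blocked_by=NULL -> NULL
  - ticket 2 (Export error): blocked_by=NULL -> NULL
  - ticket 3 (Off by one): blocked_by=2 -> Export error
  - ticket 4 (Login fails): blocked_by=2 -> Export error
  - ticket 5 (Wrong total): blocked_by=NULL -> NULL
  - ticket 6 (Stale cache): blocked_by=2 -> Export error
  - ticket 7 (Wrong timezone): blocked_by=3 -> Off by one
  - ticket 8 (Missing icon): blocked_by=7 -> Wrong timezone

SQL:
SELECT a.title AS item, b.title AS blocked_by
FROM tickets a
LEFT JOIN tickets b ON a.blocked_by = b.id

Result:
item           | blocked_by    
---------------+---------------
Race condition | NULL          
Export error   | NULL          
Off by one     | Export error  
Login fails    | Export error  
Wrong total    | NULL          
Stale cache    | Export error  
Wrong timezone | Off by one    
Missing icon   | Wrong timezone


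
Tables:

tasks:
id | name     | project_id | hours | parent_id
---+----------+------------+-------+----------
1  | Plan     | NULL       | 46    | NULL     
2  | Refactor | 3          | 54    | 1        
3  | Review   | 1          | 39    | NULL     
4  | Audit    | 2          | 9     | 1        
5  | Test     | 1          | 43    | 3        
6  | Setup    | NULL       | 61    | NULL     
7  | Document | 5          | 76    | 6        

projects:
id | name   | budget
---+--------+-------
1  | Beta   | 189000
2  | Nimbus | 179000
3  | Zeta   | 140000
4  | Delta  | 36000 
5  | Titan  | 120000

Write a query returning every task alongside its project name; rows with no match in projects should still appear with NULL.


LEFT JOIN keeps every row from tasks (the left table); where project_id has no match in projects, the project columns become NULL. Walk through each task:
  - task 1 (Plan): project_id=NULL, no match -> kept with NULL
  - task 2 (Refactor): project_id=3 -> matches Zeta
  - task 3 (Review): project_id=1 -> matches Beta
  - task 4 (Audit): project_id=2 -> matches Nimbus
  - task 5 (Test): project_id=1 -> matches Beta
  - task 6 (Setup): project_id=NULL, no match -> kept with NULL
  - task 7 (Document): project_id=5 -> matches Titan
All 7 rows appear; 2 have NULL project.

SQL:
SELECT a.name, b.name AS project
FROM tasks a
LEFT JOIN projects b ON a.project_id = b.id

Result:
name     | project
---------+--------
Plan     | NULL   
Refactor | Zeta   
Review   | Beta   
Audit    | Nimbus 
Test     | Beta   
Setup    | NULL   
Document | Titan  


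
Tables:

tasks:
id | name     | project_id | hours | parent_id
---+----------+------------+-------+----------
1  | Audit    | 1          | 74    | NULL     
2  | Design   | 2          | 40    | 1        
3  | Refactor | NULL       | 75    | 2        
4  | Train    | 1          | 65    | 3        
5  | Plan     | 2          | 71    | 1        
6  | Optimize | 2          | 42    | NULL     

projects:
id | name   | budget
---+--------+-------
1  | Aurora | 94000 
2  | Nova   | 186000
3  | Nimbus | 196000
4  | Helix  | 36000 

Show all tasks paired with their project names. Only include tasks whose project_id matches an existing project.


INNER JOIN keeps only tasks rows whose project_id matches an id in projects. Walk through each task:
  - task 1 (Audit): project_id=1 -> matches Aurora
  - task 2 (Design): project_id=2 -> matches Nova
  - task 3 (Refactor): project_id=NULL, no match -> dropped
  - task 4 (Train): project_id=1 -> matches Aurora
  - task 5 (Plan): project_id=2 -> matches Nova
  - task 6 (Optimize): project_id=2 -> matches Nova
So 1 of 6 rows is dropped.

SQL:
SELECT a.name, b.name AS project
FROM tasks a
INNER JOIN projects b ON a.project_id = b.id

Result:
name     | project
---------+--------
Audit    | Aurora 
Design   | Nova   
Train    | Aurora 
Plan     | Nova   
Optimize | Nova   


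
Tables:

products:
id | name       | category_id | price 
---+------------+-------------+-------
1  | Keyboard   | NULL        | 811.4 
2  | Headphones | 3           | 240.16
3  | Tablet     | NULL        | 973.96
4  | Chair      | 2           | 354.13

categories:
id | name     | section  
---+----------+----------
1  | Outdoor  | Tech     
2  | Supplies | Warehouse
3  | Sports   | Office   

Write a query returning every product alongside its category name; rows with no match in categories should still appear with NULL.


LEFT JOIN keeps every row from products (the left table); where category_id has no match in categories, the category columns become NULL. Walk through each product:
  - product 1 (Keyboard): category_id=NULL, no match -> kept with NULL
  - product 2 (Headphones): category_id=3 -> matches Sports
  - product 3 (Tablet): category_id=NULL, no match -> kept with NULL
  - product 4 (Chair): category_id=2 -> matches Supplies
All 4 rows appear; 2 have NULL category.

SQL:
SELECT a.name, b.name AS category
FROM products a
LEFT JOIN categories b ON a.category_id = b.id

Result:
name       | category
-----------+---------
Keyboard   | NULL    
Headphones | Sports  
Tablet     | NULL    
Chair      | Supplies


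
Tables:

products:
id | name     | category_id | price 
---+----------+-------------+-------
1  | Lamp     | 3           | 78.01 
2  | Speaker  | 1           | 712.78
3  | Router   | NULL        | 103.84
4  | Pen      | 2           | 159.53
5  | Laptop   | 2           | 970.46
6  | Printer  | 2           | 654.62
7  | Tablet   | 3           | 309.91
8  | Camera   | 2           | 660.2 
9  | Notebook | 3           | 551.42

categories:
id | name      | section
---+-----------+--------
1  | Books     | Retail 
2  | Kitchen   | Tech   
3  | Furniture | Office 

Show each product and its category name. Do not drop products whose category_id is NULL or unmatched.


LEFT JOIN keeps every row from products (the left table); where category_id has no match in categories, the category columns become NULL. Walk through each product:
  - product 1 (Lamp): category_id=3 -> matches Furniture
  - product 2 (Speaker): category_id=1 -> matches Books
  - product 3 (Router): category_id=NULL, no match -> kept with NULL
  - product 4 (Pen): category_id=2 -> matches Kitchen
  - product 5 (Laptop): category_id=2 -> matches Kitchen
  - product 6 (Printer): category_id=2 -> matches Kitchen
  - product 7 (Tablet): category_id=3 -> matches Furniture
  - product 8 (Camera): category_id=2 -> matches Kitchen
  - product 9 (Notebook): category_id=3 -> matches Furniture
All 9 rows appear; 1 has NULL category.

SQL:
SELECT a.name, b.name AS category
FROM products a
LEFT JOIN categories b ON a.category_id = b.id

Result:
name     | category 
---------+----------
Lamp     | Furniture
Speaker  | Books    
Router   | NULL     
Pen      | Kitchen  
Laptop   | Kitchen  
Printer  | Kitchen  
Tablet   | Furniture
Camera   | Kitchen  
Notebook | Furniture


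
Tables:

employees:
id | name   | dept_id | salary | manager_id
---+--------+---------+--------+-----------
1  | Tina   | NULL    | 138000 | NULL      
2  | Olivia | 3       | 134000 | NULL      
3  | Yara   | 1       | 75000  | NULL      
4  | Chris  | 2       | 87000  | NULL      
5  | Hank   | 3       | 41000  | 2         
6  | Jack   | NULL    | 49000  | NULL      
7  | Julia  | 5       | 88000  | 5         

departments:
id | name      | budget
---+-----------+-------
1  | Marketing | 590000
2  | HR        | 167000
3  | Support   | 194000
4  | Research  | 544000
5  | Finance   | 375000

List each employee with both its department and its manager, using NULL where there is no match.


Two LEFT JOINs from the same base table employees: one to departments via dept_id, one to employees itself via manager_id. Both are LEFT so every employee is preserved.
Match against departments:
  - employee 1 (Tina): dept_id=NULL, no match -> kept with NULL
  - employee 2 (Olivia): dept_id=3 -> matches Support
  - employee 3 (Yara): dept_id=1 -> matches Marketing
  - employee 4 (Chris): dept_id=2 -> matches HR
  - employee 5 (Hank): dept_id=3 -> matches Support
  - employee 6 (Jack): dept_id=NULL, no match -> kept with NULL
  - employee 7 (Julia): dept_id=5 -> matches Finance
Match against employees (self):
  - employee 1 (Tina): manager_id=NULL -> NULL
  - employee 2 (Olivia): manager_id=NULL -> NULL
  - employee 3 (Yara): manager_id=NULL -> NULL
  - employee 4 (Chris): manager_id=NULL -> NULL
  - employee 5 (Hank): manager_id=2 -> Olivia
  - employee 6 (Jack): manager_id=NULL -> NULL
  - employee 7 (Julia): manager_id=5 -> Hank

SQL:
SELECT a.name, b.name AS department, c.name AS manager
FROM employees a
LEFT JOIN departments b ON a.dept_id = b.id
LEFT JOIN employees c ON a.manager_id = c.id

Result:
name   | department | manager
-------+------------+--------
Tina   | NULL       | NULL   
Olivia | Support    | NULL   
Yara   | Marketing  | NULL   
Chris  | HR         | NULL   
Hank   | Support    | Olivia 
Jack   | NULL       | NULL   
Julia  | Finance    | Hank   


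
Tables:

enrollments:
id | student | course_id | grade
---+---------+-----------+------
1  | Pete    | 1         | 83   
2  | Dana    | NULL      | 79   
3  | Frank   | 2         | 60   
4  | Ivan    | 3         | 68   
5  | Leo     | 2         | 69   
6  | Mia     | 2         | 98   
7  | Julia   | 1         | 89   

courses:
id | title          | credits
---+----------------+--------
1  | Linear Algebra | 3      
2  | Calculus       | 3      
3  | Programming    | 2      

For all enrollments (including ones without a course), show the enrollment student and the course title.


LEFT JOIN keeps every row from enrollments (the left table); where course_id has no match in courses, the course columns become NULL. Walk through each enrollment:
  - enrollment 1 (Pete): course_id=1 -> matches Linear Algebra
  - enrollment 2 (Dana): course_id=NULL, no match -> kept with NULL
  - enrollment 3 (Frank): course_id=2 -> matches Calculus
  - enrollment 4 (Ivan): course_id=3 -> matches Programming
  - enrollment 5 (Leo): course_id=2 -> matches Calculus
  - enrollment 6 (Mia): course_id=2 -> matches Calculus
  - enrollment 7 (Julia): course_id=1 -> matches Linear Algebra
All 7 rows appear; 1 has NULL course.

SQL:
SELECT a.student, b.title AS course
FROM enrollments a
LEFT JOIN courses b ON a.course_id = b.id

Result:
student | course        
--------+---------------
Pete    | Linear Algebra
Dana    | NULL          
Frank   | Calculus      
Ivan    | Programming   
Leo     | Calculus      
Mia     | Calculus      
Julia   | Linear Algebra


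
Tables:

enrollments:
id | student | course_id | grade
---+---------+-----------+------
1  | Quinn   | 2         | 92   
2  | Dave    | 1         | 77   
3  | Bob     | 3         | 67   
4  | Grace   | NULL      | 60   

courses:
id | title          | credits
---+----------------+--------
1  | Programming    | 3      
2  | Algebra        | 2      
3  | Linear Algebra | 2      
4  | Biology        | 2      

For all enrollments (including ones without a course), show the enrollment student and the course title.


LEFT JOIN keeps every row from enrollments (the left table); where course_id has no match in courses, the course columns become NULL. Walk through each enrollment:
  - enrollment 1 (Quinn): course_id=2 -> matches Algebra
  - enrollment 2 (Dave): course_id=1 -> matches Programming
  - enrollment 3 (Bob): course_id=3 -> matches Linear Algebra
  - enrollment 4 (Grace): course_id=NULL, no match -> kept with NULL
All 4 rows appear; 1 has NULL course.

SQL:
SELECT a.student, b.title AS course
FROM enrollments a
LEFT JOIN courses b ON a.course_id = b.id

Result:
student | course        
--------+---------------
Quinn   | Algebra       
Dave    | Programming   
Bob     | Linear Algebra
Grace   | NULL          


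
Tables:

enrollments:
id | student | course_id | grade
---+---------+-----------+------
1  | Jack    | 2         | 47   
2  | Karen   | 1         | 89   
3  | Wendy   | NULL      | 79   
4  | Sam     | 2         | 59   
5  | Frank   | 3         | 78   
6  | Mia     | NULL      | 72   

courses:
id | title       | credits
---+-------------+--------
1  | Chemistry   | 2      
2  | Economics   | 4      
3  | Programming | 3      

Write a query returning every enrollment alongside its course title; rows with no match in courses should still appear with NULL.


LEFT JOIN keeps every row from enrollments (the left table); where course_id has no match in courses, the course columns become NULL. Walk through each enrollment:
  - enrollment 1 (Jack): course_id=2 -> matches Economics
  - enrollment 2 (Karen): course_id=1 -> matches Chemistry
  - enrollment 3 (Wendy): course_id=NULL, no match -> kept with NULL
  - enrollment 4 (Sam): course_id=2 -> matches Economics
  - enrollment 5 (Frank): course_id=3 -> matches Programming
  - enrollment 6 (Mia): course_id=NULL, no match -> kept with NULL
All 6 rows appear; 2 have NULL course.

SQL:
SELECT a.student, b.title AS course
FROM enrollments a
LEFT JOIN courses b ON a.course_id = b.id

Result:
student | course     
--------+------------
Jack    | Economics  
Karen   | Chemistry  
Wendy   | NULL       
Sam     | Economics  
Frank   | Programming
Mia     | NULL       


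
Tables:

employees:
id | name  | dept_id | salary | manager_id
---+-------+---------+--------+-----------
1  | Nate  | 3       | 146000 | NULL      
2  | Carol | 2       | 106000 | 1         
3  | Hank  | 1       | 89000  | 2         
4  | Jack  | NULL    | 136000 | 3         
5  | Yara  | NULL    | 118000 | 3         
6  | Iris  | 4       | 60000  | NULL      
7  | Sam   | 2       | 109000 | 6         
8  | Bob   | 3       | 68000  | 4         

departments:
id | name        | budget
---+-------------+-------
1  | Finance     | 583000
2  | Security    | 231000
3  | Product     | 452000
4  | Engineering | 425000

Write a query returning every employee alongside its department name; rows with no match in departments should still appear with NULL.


LEFT JOIN keeps every row from employees (the left table); where dept_id has no match in departments, the department columns become NULL. Walk through each employee:
  - employee 1 (Nate): dept_id=3 -> matches Product
  - employee 2 (Carol): dept_id=2 -> matches Security
  - employee 3 (Hank): dept_id=1 -> matches Finance
  - employee 4 (Jack): dept_id=NULL, no match -> kept with NULL
  - employee 5 (Yara): dept_id=NULL, no match -> kept with NULL
  - employee 6 (Iris): dept_id=4 -> matches Engineering
  - employee 7 (Sam): dept_id=2 -> matches Security
  - employee 8 (Bob): dept_id=3 -> matches Product
All 8 rows appear; 2 have NULL department.

SQL:
SELECT a.name, b.name AS department
FROM employees a
LEFT JOIN departments b ON a.dept_id = b.id

Result:
name  | department 
------+------------
Nate  | Product    
Carol | Security   
Hank  | Finance    
Jack  | NULL       
Yara  | NULL       
Iris  | Engineering
Sam   | Security   
Bob   | Product    


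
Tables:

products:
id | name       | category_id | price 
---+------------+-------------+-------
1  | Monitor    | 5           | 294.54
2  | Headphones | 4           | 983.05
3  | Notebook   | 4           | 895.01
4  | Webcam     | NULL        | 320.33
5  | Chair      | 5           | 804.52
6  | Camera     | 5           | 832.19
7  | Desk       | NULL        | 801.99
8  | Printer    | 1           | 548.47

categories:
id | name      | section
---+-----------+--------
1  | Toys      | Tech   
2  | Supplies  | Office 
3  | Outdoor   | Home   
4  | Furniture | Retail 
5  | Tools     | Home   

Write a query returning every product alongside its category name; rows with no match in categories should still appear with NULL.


LEFT JOIN keeps every row from products (the left table); where category_id has no match in categories, the category columns become NULL. Walk through each product:
  - product 1 (Monitor): category_id=5 -> matches Tools
  - product 2 (Headphones): category_id=4 -> matches Furniture
  - product 3 (Notebook): category_id=4 -> matches Furniture
  - product 4 (Webcam): category_id=NULL, no match -> kept with NULL
  - product 5 (Chair): category_id=5 -> matches Tools
  - product 6 (Camera): category_id=5 -> matches Tools
  - product 7 (Desk): category_id=NULL, no match -> kept with NULL
  - product 8 (Printer): category_id=1 -> matches Toys
All 8 rows appear; 2 have NULL category.

SQL:
SELECT a.name, b.name AS category
FROM products a
LEFT JOIN categories b ON a.category_id = b.id

Result:
name       | category 
-----------+----------
Monitor    | Tools    
Headphones | Furniture
Notebook   | Furniture
Webcam     | NULL     
Chair      | Tools    
Camera     | Tools    
Desk       | NULL     
Printer    | Toys     


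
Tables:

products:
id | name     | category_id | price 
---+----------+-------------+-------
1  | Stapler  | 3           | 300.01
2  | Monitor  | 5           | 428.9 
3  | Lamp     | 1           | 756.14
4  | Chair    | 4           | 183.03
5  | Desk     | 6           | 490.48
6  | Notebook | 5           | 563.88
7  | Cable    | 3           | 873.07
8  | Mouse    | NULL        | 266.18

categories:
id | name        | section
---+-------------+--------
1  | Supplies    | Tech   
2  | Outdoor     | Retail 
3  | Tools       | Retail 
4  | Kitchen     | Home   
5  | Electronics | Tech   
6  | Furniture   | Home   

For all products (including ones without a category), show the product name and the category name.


LEFT JOIN keeps every row from products (the left table); where category_id has no match in categories, the category columns become NULL. Walk through each product:
  - product 1 (Stapler): category_id=3 -> matches Tools
  - product 2 (Monitor): category_id=5 -> matches Electronics
  - product 3 (Lamp): category_id=1 -> matches Supplies
  - product 4 (Chair): category_id=4 -> matches Kitchen
  - product 5 (Desk): category_id=6 -> matches Furniture
  - product 6 (Notebook): category_id=5 -> matches Electronics
  - product 7 (Cable): category_id=3 -> matches Tools
  - product 8 (Mouse): category_id=NULL, no match -> kept with NULL
All 8 rows appear; 1 has NULL category.

SQL:
SELECT a.name, b.name AS category
FROM products a
LEFT JOIN categories b ON a.category_id = b.id

Result:
name     | category   
---------+------------
Stapler  | Tools      
Monitor  | Electronics
Lamp     | Supplies   
Chair    | Kitchen    
Desk     | Furniture  
Notebook | Electronics
Cable    | Tools      
Mouse    | NULL       


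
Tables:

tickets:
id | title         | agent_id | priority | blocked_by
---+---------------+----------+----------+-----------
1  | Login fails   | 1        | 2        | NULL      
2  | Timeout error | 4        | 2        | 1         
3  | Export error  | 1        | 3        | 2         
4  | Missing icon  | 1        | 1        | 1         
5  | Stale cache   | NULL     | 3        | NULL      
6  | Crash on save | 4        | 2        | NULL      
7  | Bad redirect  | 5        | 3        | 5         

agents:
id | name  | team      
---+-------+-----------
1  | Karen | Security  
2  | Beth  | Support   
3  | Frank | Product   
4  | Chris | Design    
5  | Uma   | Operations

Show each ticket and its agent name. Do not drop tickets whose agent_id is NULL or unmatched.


LEFT JOIN keeps every row from tickets (the left table); where agent_id has no match in agents, the agent columns become NULL. Walk through each ticket:
  - ticket 1 (Login fails): agent_id=1 -> matches Karen
  - ticket 2 (Timeout error): agent_id=4 -> matches Chris
  - ticket 3 (Export error): agent_id=1 -> matches Karen
  - ticket 4 (Missing icon): agent_id=1 -> matches Karen
  - ticket 5 (Stale cache): agent_id=NULL, no match -> kept with NULL
  - ticket 6 (Crash on save): agent_id=4 -> matches Chris
  - ticket 7 (Bad redirect): agent_id=5 -> matches Uma
All 7 rows appear; 1 has NULL agent.

SQL:
SELECT a.title, b.name AS agent
FROM tickets a
LEFT JOIN agents b ON a.agent_id = b.id

Result:
title         | agent
--------------+------
Login fails   | Karen
Timeout error | Chris
Export error  | Karen
Missing icon  | Karen
Stale cache   | NULL 
Crash on save | Chris
Bad redirect  | Uma  


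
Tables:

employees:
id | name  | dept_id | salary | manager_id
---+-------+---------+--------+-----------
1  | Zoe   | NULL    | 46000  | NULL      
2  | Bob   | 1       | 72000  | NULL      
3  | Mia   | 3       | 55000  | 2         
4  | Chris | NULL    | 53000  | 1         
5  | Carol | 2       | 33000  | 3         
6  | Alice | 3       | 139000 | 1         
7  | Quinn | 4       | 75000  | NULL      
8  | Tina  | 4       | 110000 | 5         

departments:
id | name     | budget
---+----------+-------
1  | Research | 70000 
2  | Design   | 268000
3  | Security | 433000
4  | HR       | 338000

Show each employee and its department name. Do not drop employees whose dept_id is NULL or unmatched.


LEFT JOIN keeps every row from employees (the left table); where dept_id has no match in departments, the department columns become NULL. Walk through each employee:
  - employee 1 (Zoe): dept_id=NULL, no match -> kept with NULL
  - employee 2 (Bob): dept_id=1 -> matches Research
  - employee 3 (Mia): dept_id=3 -> matches Security
  - employee 4 (Chris): dept_id=NULL, no match -> kept with NULL
  - employee 5 (Carol): dept_id=2 -> matches Design
  - employee 6 (Alice): dept_id=3 -> matches Security
  - employee 7 (Quinn): dept_id=4 -> matches HR
  - employee 8 (Tina): dept_id=4 -> matches HR
All 8 rows appear; 2 have NULL department.

SQL:
SELECT a.name, b.name AS department
FROM employees a
LEFT JOIN departments b ON a.dept_id = b.id

Result:
name  | department
------+-----------
Zoe   | NULL      
Bob   | Research  
Mia   | Security  
Chris | NULL      
Carol | Design    
Alice | Security  
Quinn | HR        
Tina  | HR        


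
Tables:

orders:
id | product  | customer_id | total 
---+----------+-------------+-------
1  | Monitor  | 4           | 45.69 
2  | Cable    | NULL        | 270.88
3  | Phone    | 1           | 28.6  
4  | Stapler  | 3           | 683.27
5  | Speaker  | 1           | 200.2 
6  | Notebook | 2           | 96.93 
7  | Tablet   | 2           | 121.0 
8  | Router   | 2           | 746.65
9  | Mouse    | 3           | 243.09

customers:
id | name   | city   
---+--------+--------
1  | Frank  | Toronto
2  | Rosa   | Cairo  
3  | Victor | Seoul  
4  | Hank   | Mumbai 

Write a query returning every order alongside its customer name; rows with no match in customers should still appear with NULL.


LEFT JOIN keeps every row from orders (the left table); where customer_id has no match in customers, the customer columns become NULL. Walk through each order:
  - order 1 (Monitor): customer_id=4 -> matches Hank
  - order 2 (Cable): customer_id=NULL, no match -> kept with NULL
  - order 3 (Phone): customer_id=1 -> matches Frank
  - order 4 (Stapler): customer_id=3 -> matches Victor
  - order 5 (Speaker): customer_id=1 -> matches Frank
  - order 6 (Notebook): customer_id=2 -> matches Rosa
  - order 7 (Tablet): customer_id=2 -> matches Rosa
  - order 8 (Router): customer_id=2 -> matches Rosa
  - order 9 (Mouse): customer_id=3 -> matches Victor
All 9 rows appear; 1 has NULL customer.

SQL:
SELECT a.product, b.name AS customer
FROM orders a
LEFT JOIN customers b ON a.customer_id = b.id

Result:
product  | customer
---------+---------
Monitor  | Hank    
Cable    | NULL    
Phone    | Frank   
Stapler  | Victor  
Speaker  | Frank   
Notebook | Rosa    
Tablet   | Rosa    
Router   | Rosa    
Mouse    | Victor  


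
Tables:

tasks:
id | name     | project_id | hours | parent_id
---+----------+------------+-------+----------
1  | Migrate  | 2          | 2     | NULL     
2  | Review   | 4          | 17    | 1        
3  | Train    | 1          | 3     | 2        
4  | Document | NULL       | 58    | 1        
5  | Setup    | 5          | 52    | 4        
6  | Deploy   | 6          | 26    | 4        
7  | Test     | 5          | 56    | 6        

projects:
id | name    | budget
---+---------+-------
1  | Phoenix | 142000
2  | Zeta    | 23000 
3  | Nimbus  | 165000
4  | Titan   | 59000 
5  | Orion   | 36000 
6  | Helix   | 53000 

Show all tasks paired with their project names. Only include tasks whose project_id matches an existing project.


INNER JOIN keeps only tasks rows whose project_id matches an id in projects. Walk through each task:
  - task 1 (Migrate): project_id=2 -> matches Zeta
  - task 2 (Review): project_id=4 -> matches Titan
  - task 3 (Train): project_id=1 -> matches Phoenix
  - task 4 (Document): project_id=NULL, no match -> dropped
  - task 5 (Setup): project_id=5 -> matches Orion
  - task 6 (Deploy): project_id=6 -> matches Helix
  - task 7 (Test): project_id=5 -> matches Orion
So 1 of 7 rows is dropped.

SQL:
SELECT a.name, b.name AS project
FROM tasks a
INNER JOIN projects b ON a.project_id = b.id

Result:
name    | project
--------+--------
Migrate | Zeta   
Review  | Titan  
Train   | Phoenix
Setup   | Orion  
Deploy  | Helix  
Test    | Orion  


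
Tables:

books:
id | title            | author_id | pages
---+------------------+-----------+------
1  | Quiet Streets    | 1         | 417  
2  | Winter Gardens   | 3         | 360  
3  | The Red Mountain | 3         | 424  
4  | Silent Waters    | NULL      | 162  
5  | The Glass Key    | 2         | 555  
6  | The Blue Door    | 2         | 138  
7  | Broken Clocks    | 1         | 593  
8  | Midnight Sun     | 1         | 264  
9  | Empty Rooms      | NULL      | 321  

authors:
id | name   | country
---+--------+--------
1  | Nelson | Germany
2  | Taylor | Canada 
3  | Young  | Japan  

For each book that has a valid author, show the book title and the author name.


INNER JOIN keeps only books rows whose author_id matches an id in authors. Walk through each book:
  - book 1 (Quiet Streets): author_id=1 -> matches Nelson
  - book 2 (Winter Gardens): author_id=3 -> matches Young
  - book 3 (The Red Mountain): author_id=3 -> matches Young
  - book 4 (Silent Waters): author_id=NULL, no match -> dropped
  - book 5 (The Glass Key): author_id=2 -> matches Taylor
  - book 6 (The Blue Door): author_id=2 -> matches Taylor
  - book 7 (Broken Clocks): author_id=1 -> matches Nelson
  - book 8 (Midnight Sun): author_id=1 -> matches Nelson
  - book 9 (Empty Rooms): author_id=NULL, no match -> dropped
So 2 of 9 rows are dropped.

SQL:
SELECT a.title, b.name AS author
FROM books a
INNER JOIN authors b ON a.author_id = b.id

Result:
title            | author
-----------------+-------
Quiet Streets    | Nelson
Winter Gardens   | Young 
The Red Mountain | Young 
The Glass Key    | Taylor
The Blue Door    | Taylor
Broken Clocks    | Nelson
Midnight Sun     | Nelson
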